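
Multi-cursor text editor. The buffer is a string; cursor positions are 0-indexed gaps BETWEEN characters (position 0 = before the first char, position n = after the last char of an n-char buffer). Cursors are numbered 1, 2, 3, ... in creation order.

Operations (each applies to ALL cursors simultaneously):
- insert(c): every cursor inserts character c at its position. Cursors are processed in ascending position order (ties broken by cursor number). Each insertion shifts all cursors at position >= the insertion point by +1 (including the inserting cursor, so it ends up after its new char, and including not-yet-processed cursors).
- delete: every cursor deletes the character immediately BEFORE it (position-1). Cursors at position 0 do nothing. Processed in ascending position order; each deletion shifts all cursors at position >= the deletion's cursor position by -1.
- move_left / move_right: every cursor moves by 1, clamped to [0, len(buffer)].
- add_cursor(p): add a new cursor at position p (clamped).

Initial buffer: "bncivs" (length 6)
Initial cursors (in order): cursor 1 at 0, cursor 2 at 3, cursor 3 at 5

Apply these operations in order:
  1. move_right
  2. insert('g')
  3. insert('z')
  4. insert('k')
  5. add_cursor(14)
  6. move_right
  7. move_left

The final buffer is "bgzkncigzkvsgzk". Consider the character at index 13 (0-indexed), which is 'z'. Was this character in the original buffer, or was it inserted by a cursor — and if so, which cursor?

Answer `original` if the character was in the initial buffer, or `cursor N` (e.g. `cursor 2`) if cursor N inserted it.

After op 1 (move_right): buffer="bncivs" (len 6), cursors c1@1 c2@4 c3@6, authorship ......
After op 2 (insert('g')): buffer="bgncigvsg" (len 9), cursors c1@2 c2@6 c3@9, authorship .1...2..3
After op 3 (insert('z')): buffer="bgzncigzvsgz" (len 12), cursors c1@3 c2@8 c3@12, authorship .11...22..33
After op 4 (insert('k')): buffer="bgzkncigzkvsgzk" (len 15), cursors c1@4 c2@10 c3@15, authorship .111...222..333
After op 5 (add_cursor(14)): buffer="bgzkncigzkvsgzk" (len 15), cursors c1@4 c2@10 c4@14 c3@15, authorship .111...222..333
After op 6 (move_right): buffer="bgzkncigzkvsgzk" (len 15), cursors c1@5 c2@11 c3@15 c4@15, authorship .111...222..333
After op 7 (move_left): buffer="bgzkncigzkvsgzk" (len 15), cursors c1@4 c2@10 c3@14 c4@14, authorship .111...222..333
Authorship (.=original, N=cursor N): . 1 1 1 . . . 2 2 2 . . 3 3 3
Index 13: author = 3

Answer: cursor 3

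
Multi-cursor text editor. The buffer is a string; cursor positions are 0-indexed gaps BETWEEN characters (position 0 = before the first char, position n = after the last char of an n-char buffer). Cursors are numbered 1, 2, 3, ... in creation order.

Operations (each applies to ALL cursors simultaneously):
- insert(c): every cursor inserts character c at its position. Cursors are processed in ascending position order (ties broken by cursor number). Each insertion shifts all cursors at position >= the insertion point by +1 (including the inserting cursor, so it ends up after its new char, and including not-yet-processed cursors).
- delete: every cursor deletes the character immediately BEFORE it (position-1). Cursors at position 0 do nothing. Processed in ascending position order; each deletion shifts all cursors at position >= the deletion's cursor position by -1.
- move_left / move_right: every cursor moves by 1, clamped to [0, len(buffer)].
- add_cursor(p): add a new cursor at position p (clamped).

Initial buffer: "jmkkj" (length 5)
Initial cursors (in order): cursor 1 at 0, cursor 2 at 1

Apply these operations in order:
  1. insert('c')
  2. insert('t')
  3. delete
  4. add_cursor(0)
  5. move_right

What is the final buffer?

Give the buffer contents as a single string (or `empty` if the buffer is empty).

After op 1 (insert('c')): buffer="cjcmkkj" (len 7), cursors c1@1 c2@3, authorship 1.2....
After op 2 (insert('t')): buffer="ctjctmkkj" (len 9), cursors c1@2 c2@5, authorship 11.22....
After op 3 (delete): buffer="cjcmkkj" (len 7), cursors c1@1 c2@3, authorship 1.2....
After op 4 (add_cursor(0)): buffer="cjcmkkj" (len 7), cursors c3@0 c1@1 c2@3, authorship 1.2....
After op 5 (move_right): buffer="cjcmkkj" (len 7), cursors c3@1 c1@2 c2@4, authorship 1.2....

Answer: cjcmkkj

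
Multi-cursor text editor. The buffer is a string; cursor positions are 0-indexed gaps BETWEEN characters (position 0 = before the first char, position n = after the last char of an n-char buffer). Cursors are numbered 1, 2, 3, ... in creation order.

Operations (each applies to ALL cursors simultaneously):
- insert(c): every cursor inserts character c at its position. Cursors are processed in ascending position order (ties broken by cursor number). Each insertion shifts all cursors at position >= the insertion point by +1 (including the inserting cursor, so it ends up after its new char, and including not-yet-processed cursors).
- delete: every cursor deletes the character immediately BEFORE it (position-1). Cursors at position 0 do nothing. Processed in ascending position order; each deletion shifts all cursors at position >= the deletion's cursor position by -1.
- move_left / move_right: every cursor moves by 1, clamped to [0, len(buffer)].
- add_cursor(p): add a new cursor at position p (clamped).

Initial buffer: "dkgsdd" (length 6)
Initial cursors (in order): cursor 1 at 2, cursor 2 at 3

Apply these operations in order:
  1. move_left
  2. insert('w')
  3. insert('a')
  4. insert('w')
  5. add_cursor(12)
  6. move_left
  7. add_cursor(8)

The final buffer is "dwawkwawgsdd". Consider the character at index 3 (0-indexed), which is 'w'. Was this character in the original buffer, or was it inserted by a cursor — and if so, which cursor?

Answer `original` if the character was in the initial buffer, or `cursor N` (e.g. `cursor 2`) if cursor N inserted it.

After op 1 (move_left): buffer="dkgsdd" (len 6), cursors c1@1 c2@2, authorship ......
After op 2 (insert('w')): buffer="dwkwgsdd" (len 8), cursors c1@2 c2@4, authorship .1.2....
After op 3 (insert('a')): buffer="dwakwagsdd" (len 10), cursors c1@3 c2@6, authorship .11.22....
After op 4 (insert('w')): buffer="dwawkwawgsdd" (len 12), cursors c1@4 c2@8, authorship .111.222....
After op 5 (add_cursor(12)): buffer="dwawkwawgsdd" (len 12), cursors c1@4 c2@8 c3@12, authorship .111.222....
After op 6 (move_left): buffer="dwawkwawgsdd" (len 12), cursors c1@3 c2@7 c3@11, authorship .111.222....
After op 7 (add_cursor(8)): buffer="dwawkwawgsdd" (len 12), cursors c1@3 c2@7 c4@8 c3@11, authorship .111.222....
Authorship (.=original, N=cursor N): . 1 1 1 . 2 2 2 . . . .
Index 3: author = 1

Answer: cursor 1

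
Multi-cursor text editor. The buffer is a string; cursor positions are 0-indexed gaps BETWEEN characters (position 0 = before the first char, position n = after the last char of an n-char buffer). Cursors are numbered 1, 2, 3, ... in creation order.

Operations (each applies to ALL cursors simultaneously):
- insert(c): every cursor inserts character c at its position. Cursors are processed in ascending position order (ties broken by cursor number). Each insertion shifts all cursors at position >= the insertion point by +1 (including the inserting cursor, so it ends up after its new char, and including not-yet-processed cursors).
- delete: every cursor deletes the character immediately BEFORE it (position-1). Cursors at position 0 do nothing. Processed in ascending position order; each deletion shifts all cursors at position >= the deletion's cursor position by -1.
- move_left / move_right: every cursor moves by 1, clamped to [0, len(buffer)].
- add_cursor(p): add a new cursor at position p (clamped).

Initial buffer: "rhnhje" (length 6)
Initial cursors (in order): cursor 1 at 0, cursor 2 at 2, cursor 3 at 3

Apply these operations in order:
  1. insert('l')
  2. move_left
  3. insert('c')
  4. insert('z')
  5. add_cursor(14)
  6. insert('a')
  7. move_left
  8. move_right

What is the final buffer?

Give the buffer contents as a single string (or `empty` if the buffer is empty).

After op 1 (insert('l')): buffer="lrhlnlhje" (len 9), cursors c1@1 c2@4 c3@6, authorship 1..2.3...
After op 2 (move_left): buffer="lrhlnlhje" (len 9), cursors c1@0 c2@3 c3@5, authorship 1..2.3...
After op 3 (insert('c')): buffer="clrhclnclhje" (len 12), cursors c1@1 c2@5 c3@8, authorship 11..22.33...
After op 4 (insert('z')): buffer="czlrhczlnczlhje" (len 15), cursors c1@2 c2@7 c3@11, authorship 111..222.333...
After op 5 (add_cursor(14)): buffer="czlrhczlnczlhje" (len 15), cursors c1@2 c2@7 c3@11 c4@14, authorship 111..222.333...
After op 6 (insert('a')): buffer="czalrhczalnczalhjae" (len 19), cursors c1@3 c2@9 c3@14 c4@18, authorship 1111..2222.3333..4.
After op 7 (move_left): buffer="czalrhczalnczalhjae" (len 19), cursors c1@2 c2@8 c3@13 c4@17, authorship 1111..2222.3333..4.
After op 8 (move_right): buffer="czalrhczalnczalhjae" (len 19), cursors c1@3 c2@9 c3@14 c4@18, authorship 1111..2222.3333..4.

Answer: czalrhczalnczalhjae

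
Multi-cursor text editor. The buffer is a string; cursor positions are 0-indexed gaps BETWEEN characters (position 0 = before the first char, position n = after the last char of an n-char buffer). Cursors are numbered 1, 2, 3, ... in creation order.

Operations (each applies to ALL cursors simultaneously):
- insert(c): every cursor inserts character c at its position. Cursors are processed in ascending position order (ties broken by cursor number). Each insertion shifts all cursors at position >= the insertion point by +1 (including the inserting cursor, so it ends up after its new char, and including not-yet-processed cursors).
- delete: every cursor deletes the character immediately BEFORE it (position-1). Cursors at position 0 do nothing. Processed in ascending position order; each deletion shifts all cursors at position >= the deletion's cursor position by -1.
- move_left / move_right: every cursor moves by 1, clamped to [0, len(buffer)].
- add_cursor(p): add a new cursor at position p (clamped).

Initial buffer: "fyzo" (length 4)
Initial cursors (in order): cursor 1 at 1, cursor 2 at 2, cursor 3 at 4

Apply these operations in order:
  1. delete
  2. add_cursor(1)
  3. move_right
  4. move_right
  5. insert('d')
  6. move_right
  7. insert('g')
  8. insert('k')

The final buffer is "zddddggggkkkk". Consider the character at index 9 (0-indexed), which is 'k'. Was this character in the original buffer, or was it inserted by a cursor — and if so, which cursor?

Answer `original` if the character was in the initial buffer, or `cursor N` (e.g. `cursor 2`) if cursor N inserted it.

After op 1 (delete): buffer="z" (len 1), cursors c1@0 c2@0 c3@1, authorship .
After op 2 (add_cursor(1)): buffer="z" (len 1), cursors c1@0 c2@0 c3@1 c4@1, authorship .
After op 3 (move_right): buffer="z" (len 1), cursors c1@1 c2@1 c3@1 c4@1, authorship .
After op 4 (move_right): buffer="z" (len 1), cursors c1@1 c2@1 c3@1 c4@1, authorship .
After op 5 (insert('d')): buffer="zdddd" (len 5), cursors c1@5 c2@5 c3@5 c4@5, authorship .1234
After op 6 (move_right): buffer="zdddd" (len 5), cursors c1@5 c2@5 c3@5 c4@5, authorship .1234
After op 7 (insert('g')): buffer="zddddgggg" (len 9), cursors c1@9 c2@9 c3@9 c4@9, authorship .12341234
After op 8 (insert('k')): buffer="zddddggggkkkk" (len 13), cursors c1@13 c2@13 c3@13 c4@13, authorship .123412341234
Authorship (.=original, N=cursor N): . 1 2 3 4 1 2 3 4 1 2 3 4
Index 9: author = 1

Answer: cursor 1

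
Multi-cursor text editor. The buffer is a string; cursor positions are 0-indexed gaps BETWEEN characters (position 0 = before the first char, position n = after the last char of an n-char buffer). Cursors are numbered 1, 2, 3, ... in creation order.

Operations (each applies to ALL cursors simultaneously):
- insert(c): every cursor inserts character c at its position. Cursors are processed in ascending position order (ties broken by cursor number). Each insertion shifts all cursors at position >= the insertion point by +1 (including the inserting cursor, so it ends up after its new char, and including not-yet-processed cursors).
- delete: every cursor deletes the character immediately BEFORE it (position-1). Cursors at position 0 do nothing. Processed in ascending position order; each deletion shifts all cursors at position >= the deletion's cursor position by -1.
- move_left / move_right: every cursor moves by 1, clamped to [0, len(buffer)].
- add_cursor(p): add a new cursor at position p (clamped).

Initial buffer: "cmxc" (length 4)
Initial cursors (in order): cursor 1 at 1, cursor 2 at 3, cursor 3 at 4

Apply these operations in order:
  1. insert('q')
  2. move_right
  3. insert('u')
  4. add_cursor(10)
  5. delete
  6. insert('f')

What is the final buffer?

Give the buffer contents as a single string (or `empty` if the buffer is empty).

Answer: cqmfxqcfff

Derivation:
After op 1 (insert('q')): buffer="cqmxqcq" (len 7), cursors c1@2 c2@5 c3@7, authorship .1..2.3
After op 2 (move_right): buffer="cqmxqcq" (len 7), cursors c1@3 c2@6 c3@7, authorship .1..2.3
After op 3 (insert('u')): buffer="cqmuxqcuqu" (len 10), cursors c1@4 c2@8 c3@10, authorship .1.1.2.233
After op 4 (add_cursor(10)): buffer="cqmuxqcuqu" (len 10), cursors c1@4 c2@8 c3@10 c4@10, authorship .1.1.2.233
After op 5 (delete): buffer="cqmxqc" (len 6), cursors c1@3 c2@6 c3@6 c4@6, authorship .1..2.
After op 6 (insert('f')): buffer="cqmfxqcfff" (len 10), cursors c1@4 c2@10 c3@10 c4@10, authorship .1.1.2.234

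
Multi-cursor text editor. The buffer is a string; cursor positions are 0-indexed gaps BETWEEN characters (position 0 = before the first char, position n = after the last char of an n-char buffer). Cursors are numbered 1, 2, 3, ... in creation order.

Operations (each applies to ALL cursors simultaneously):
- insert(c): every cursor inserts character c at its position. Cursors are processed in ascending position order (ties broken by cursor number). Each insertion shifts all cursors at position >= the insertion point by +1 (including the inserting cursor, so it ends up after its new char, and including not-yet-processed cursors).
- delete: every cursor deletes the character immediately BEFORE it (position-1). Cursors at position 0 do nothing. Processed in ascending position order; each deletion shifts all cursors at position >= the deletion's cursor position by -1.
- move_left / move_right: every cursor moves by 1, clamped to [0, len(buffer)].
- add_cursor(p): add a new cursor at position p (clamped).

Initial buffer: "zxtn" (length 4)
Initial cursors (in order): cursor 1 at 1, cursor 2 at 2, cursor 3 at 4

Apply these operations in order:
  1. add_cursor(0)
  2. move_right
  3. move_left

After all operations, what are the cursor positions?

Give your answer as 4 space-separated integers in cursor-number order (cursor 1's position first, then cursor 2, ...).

After op 1 (add_cursor(0)): buffer="zxtn" (len 4), cursors c4@0 c1@1 c2@2 c3@4, authorship ....
After op 2 (move_right): buffer="zxtn" (len 4), cursors c4@1 c1@2 c2@3 c3@4, authorship ....
After op 3 (move_left): buffer="zxtn" (len 4), cursors c4@0 c1@1 c2@2 c3@3, authorship ....

Answer: 1 2 3 0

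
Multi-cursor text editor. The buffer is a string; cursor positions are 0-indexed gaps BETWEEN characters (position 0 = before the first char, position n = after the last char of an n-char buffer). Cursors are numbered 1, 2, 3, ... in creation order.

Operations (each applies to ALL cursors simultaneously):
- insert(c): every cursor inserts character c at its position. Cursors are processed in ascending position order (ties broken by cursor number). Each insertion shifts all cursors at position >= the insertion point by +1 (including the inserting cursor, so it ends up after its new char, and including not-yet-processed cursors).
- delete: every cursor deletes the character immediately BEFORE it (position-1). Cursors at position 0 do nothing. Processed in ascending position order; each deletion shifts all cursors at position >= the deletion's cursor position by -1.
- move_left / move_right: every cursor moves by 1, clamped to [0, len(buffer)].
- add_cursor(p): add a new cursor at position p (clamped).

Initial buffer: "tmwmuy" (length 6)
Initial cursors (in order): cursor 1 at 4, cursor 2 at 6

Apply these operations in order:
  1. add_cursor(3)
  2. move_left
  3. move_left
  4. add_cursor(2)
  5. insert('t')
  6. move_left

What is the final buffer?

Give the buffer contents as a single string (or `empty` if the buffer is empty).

Answer: ttmttwmtuy

Derivation:
After op 1 (add_cursor(3)): buffer="tmwmuy" (len 6), cursors c3@3 c1@4 c2@6, authorship ......
After op 2 (move_left): buffer="tmwmuy" (len 6), cursors c3@2 c1@3 c2@5, authorship ......
After op 3 (move_left): buffer="tmwmuy" (len 6), cursors c3@1 c1@2 c2@4, authorship ......
After op 4 (add_cursor(2)): buffer="tmwmuy" (len 6), cursors c3@1 c1@2 c4@2 c2@4, authorship ......
After op 5 (insert('t')): buffer="ttmttwmtuy" (len 10), cursors c3@2 c1@5 c4@5 c2@8, authorship .3.14..2..
After op 6 (move_left): buffer="ttmttwmtuy" (len 10), cursors c3@1 c1@4 c4@4 c2@7, authorship .3.14..2..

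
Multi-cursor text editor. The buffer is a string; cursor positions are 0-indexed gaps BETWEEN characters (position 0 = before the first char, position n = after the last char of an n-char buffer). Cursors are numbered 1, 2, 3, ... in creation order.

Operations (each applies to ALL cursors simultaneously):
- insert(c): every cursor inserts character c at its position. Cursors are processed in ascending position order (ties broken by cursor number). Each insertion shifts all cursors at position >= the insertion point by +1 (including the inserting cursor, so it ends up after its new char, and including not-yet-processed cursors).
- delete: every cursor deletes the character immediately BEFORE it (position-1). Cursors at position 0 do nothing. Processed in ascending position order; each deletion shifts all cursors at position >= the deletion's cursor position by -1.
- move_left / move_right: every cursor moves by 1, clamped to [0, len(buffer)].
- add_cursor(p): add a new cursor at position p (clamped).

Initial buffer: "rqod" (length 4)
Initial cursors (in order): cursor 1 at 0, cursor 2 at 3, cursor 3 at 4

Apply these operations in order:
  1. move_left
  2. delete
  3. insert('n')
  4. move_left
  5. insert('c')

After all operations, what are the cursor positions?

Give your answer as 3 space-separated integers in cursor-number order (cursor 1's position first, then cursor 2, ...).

Answer: 1 6 6

Derivation:
After op 1 (move_left): buffer="rqod" (len 4), cursors c1@0 c2@2 c3@3, authorship ....
After op 2 (delete): buffer="rd" (len 2), cursors c1@0 c2@1 c3@1, authorship ..
After op 3 (insert('n')): buffer="nrnnd" (len 5), cursors c1@1 c2@4 c3@4, authorship 1.23.
After op 4 (move_left): buffer="nrnnd" (len 5), cursors c1@0 c2@3 c3@3, authorship 1.23.
After op 5 (insert('c')): buffer="cnrnccnd" (len 8), cursors c1@1 c2@6 c3@6, authorship 11.2233.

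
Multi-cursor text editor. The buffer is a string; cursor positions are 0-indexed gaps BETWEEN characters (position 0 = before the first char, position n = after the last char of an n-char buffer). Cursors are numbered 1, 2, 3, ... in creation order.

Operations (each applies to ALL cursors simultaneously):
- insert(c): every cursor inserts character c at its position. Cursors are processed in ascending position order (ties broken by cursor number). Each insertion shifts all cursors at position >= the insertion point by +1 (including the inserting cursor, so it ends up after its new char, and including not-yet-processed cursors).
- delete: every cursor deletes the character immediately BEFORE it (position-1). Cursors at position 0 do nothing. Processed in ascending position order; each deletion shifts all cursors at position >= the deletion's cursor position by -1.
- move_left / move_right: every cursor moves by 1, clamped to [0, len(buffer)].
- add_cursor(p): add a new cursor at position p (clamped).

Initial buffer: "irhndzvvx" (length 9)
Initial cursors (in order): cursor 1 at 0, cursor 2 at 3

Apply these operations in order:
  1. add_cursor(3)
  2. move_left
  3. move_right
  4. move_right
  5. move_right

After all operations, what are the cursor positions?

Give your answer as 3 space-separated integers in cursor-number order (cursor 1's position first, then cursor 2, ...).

After op 1 (add_cursor(3)): buffer="irhndzvvx" (len 9), cursors c1@0 c2@3 c3@3, authorship .........
After op 2 (move_left): buffer="irhndzvvx" (len 9), cursors c1@0 c2@2 c3@2, authorship .........
After op 3 (move_right): buffer="irhndzvvx" (len 9), cursors c1@1 c2@3 c3@3, authorship .........
After op 4 (move_right): buffer="irhndzvvx" (len 9), cursors c1@2 c2@4 c3@4, authorship .........
After op 5 (move_right): buffer="irhndzvvx" (len 9), cursors c1@3 c2@5 c3@5, authorship .........

Answer: 3 5 5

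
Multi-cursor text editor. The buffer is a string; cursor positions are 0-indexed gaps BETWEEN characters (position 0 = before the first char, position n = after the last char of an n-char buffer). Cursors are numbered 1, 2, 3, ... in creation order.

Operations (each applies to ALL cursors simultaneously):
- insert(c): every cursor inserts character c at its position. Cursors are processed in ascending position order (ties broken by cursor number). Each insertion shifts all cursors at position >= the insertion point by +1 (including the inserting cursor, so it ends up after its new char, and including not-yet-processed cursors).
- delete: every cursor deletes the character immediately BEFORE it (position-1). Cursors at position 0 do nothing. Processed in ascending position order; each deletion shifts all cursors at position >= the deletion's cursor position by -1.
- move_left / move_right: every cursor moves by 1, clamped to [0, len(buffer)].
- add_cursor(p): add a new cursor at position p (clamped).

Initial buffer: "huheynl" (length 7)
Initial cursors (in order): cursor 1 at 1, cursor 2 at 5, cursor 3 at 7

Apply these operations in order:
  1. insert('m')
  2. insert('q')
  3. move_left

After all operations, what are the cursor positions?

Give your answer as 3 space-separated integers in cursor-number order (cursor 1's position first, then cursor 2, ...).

After op 1 (insert('m')): buffer="hmuheymnlm" (len 10), cursors c1@2 c2@7 c3@10, authorship .1....2..3
After op 2 (insert('q')): buffer="hmquheymqnlmq" (len 13), cursors c1@3 c2@9 c3@13, authorship .11....22..33
After op 3 (move_left): buffer="hmquheymqnlmq" (len 13), cursors c1@2 c2@8 c3@12, authorship .11....22..33

Answer: 2 8 12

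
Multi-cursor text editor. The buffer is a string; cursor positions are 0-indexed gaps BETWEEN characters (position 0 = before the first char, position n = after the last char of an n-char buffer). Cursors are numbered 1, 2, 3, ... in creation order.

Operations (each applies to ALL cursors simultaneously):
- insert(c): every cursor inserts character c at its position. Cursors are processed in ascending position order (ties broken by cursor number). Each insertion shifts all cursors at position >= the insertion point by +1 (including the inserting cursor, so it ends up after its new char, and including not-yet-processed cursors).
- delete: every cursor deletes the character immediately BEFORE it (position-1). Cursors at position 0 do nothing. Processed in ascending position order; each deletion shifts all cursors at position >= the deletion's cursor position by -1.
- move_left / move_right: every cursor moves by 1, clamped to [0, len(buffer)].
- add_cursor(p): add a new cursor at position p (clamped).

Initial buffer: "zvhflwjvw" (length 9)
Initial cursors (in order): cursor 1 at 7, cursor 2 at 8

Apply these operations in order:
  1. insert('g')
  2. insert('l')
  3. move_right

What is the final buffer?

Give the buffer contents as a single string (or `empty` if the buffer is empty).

Answer: zvhflwjglvglw

Derivation:
After op 1 (insert('g')): buffer="zvhflwjgvgw" (len 11), cursors c1@8 c2@10, authorship .......1.2.
After op 2 (insert('l')): buffer="zvhflwjglvglw" (len 13), cursors c1@9 c2@12, authorship .......11.22.
After op 3 (move_right): buffer="zvhflwjglvglw" (len 13), cursors c1@10 c2@13, authorship .......11.22.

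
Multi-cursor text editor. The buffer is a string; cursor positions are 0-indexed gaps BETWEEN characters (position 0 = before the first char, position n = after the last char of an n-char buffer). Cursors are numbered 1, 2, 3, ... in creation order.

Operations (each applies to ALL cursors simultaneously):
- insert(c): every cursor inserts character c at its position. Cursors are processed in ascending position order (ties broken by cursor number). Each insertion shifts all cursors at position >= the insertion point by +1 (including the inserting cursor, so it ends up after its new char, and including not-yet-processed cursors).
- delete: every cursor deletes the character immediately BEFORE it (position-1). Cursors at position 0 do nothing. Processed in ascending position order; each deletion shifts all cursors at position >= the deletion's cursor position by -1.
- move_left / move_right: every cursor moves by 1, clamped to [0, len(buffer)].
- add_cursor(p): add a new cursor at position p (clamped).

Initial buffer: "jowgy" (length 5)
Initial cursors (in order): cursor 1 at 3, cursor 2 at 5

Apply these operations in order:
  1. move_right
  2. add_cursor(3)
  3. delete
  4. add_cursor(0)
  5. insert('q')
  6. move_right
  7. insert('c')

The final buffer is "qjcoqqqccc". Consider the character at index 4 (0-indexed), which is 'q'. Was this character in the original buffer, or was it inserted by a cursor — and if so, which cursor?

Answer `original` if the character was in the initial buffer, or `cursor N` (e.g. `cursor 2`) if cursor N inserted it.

Answer: cursor 1

Derivation:
After op 1 (move_right): buffer="jowgy" (len 5), cursors c1@4 c2@5, authorship .....
After op 2 (add_cursor(3)): buffer="jowgy" (len 5), cursors c3@3 c1@4 c2@5, authorship .....
After op 3 (delete): buffer="jo" (len 2), cursors c1@2 c2@2 c3@2, authorship ..
After op 4 (add_cursor(0)): buffer="jo" (len 2), cursors c4@0 c1@2 c2@2 c3@2, authorship ..
After op 5 (insert('q')): buffer="qjoqqq" (len 6), cursors c4@1 c1@6 c2@6 c3@6, authorship 4..123
After op 6 (move_right): buffer="qjoqqq" (len 6), cursors c4@2 c1@6 c2@6 c3@6, authorship 4..123
After op 7 (insert('c')): buffer="qjcoqqqccc" (len 10), cursors c4@3 c1@10 c2@10 c3@10, authorship 4.4.123123
Authorship (.=original, N=cursor N): 4 . 4 . 1 2 3 1 2 3
Index 4: author = 1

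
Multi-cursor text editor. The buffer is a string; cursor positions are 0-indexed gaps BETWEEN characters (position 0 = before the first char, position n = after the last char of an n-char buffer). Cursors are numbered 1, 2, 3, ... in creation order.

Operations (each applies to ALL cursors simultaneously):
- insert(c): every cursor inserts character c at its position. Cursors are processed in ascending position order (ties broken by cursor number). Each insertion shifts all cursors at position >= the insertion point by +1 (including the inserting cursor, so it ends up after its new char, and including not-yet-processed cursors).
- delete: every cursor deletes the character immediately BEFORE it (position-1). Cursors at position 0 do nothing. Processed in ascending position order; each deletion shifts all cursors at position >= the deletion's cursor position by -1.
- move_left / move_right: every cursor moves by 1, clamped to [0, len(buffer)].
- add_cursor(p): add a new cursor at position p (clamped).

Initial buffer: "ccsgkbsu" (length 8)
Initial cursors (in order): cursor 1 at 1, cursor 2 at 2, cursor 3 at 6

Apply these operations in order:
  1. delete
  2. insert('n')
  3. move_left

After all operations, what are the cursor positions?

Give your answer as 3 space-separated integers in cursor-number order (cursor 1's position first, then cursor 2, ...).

Answer: 1 1 5

Derivation:
After op 1 (delete): buffer="sgksu" (len 5), cursors c1@0 c2@0 c3@3, authorship .....
After op 2 (insert('n')): buffer="nnsgknsu" (len 8), cursors c1@2 c2@2 c3@6, authorship 12...3..
After op 3 (move_left): buffer="nnsgknsu" (len 8), cursors c1@1 c2@1 c3@5, authorship 12...3..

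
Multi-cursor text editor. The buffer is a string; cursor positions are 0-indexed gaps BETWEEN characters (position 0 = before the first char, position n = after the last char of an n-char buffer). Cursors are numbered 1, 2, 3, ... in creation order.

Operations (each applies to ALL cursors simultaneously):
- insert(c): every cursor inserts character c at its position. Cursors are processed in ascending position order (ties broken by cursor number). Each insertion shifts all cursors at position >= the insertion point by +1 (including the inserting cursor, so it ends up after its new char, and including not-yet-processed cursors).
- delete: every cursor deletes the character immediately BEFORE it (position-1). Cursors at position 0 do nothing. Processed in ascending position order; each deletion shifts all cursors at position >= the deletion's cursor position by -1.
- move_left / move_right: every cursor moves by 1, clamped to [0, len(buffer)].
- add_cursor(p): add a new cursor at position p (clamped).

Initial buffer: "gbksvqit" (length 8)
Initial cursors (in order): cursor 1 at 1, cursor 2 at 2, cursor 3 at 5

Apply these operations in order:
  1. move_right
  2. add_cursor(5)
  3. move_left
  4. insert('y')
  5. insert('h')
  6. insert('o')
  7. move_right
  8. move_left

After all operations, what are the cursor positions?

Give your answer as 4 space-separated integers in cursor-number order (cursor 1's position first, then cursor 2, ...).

After op 1 (move_right): buffer="gbksvqit" (len 8), cursors c1@2 c2@3 c3@6, authorship ........
After op 2 (add_cursor(5)): buffer="gbksvqit" (len 8), cursors c1@2 c2@3 c4@5 c3@6, authorship ........
After op 3 (move_left): buffer="gbksvqit" (len 8), cursors c1@1 c2@2 c4@4 c3@5, authorship ........
After op 4 (insert('y')): buffer="gybyksyvyqit" (len 12), cursors c1@2 c2@4 c4@7 c3@9, authorship .1.2..4.3...
After op 5 (insert('h')): buffer="gyhbyhksyhvyhqit" (len 16), cursors c1@3 c2@6 c4@10 c3@13, authorship .11.22..44.33...
After op 6 (insert('o')): buffer="gyhobyhoksyhovyhoqit" (len 20), cursors c1@4 c2@8 c4@13 c3@17, authorship .111.222..444.333...
After op 7 (move_right): buffer="gyhobyhoksyhovyhoqit" (len 20), cursors c1@5 c2@9 c4@14 c3@18, authorship .111.222..444.333...
After op 8 (move_left): buffer="gyhobyhoksyhovyhoqit" (len 20), cursors c1@4 c2@8 c4@13 c3@17, authorship .111.222..444.333...

Answer: 4 8 17 13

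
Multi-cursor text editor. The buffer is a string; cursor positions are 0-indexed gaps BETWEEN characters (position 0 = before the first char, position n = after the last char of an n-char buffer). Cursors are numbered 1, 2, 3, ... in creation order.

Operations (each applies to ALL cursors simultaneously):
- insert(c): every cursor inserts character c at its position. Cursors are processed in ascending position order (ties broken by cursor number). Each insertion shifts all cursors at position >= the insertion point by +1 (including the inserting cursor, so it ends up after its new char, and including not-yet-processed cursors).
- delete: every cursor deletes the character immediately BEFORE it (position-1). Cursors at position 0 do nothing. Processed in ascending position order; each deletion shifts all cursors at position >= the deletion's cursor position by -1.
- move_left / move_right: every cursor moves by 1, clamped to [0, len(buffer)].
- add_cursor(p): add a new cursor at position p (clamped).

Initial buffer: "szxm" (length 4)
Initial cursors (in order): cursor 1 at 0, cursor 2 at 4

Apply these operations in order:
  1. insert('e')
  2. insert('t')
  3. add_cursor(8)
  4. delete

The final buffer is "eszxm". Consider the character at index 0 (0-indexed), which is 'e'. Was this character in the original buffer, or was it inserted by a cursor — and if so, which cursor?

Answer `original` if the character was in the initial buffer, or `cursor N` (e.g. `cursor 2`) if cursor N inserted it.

After op 1 (insert('e')): buffer="eszxme" (len 6), cursors c1@1 c2@6, authorship 1....2
After op 2 (insert('t')): buffer="etszxmet" (len 8), cursors c1@2 c2@8, authorship 11....22
After op 3 (add_cursor(8)): buffer="etszxmet" (len 8), cursors c1@2 c2@8 c3@8, authorship 11....22
After op 4 (delete): buffer="eszxm" (len 5), cursors c1@1 c2@5 c3@5, authorship 1....
Authorship (.=original, N=cursor N): 1 . . . .
Index 0: author = 1

Answer: cursor 1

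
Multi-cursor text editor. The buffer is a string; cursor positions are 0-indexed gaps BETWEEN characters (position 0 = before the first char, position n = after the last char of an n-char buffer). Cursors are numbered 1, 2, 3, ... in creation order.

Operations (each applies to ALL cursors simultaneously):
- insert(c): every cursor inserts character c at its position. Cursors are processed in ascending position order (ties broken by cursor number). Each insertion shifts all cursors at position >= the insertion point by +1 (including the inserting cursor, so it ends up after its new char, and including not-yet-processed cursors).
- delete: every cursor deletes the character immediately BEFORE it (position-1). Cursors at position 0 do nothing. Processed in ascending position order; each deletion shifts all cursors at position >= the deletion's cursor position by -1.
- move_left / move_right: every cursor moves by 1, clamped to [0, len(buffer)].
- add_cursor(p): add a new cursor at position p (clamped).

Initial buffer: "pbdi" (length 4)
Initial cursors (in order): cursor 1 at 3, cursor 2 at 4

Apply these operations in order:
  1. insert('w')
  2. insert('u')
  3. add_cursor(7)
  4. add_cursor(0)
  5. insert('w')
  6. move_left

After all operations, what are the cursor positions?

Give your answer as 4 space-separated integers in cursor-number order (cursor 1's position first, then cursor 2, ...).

Answer: 6 11 9 0

Derivation:
After op 1 (insert('w')): buffer="pbdwiw" (len 6), cursors c1@4 c2@6, authorship ...1.2
After op 2 (insert('u')): buffer="pbdwuiwu" (len 8), cursors c1@5 c2@8, authorship ...11.22
After op 3 (add_cursor(7)): buffer="pbdwuiwu" (len 8), cursors c1@5 c3@7 c2@8, authorship ...11.22
After op 4 (add_cursor(0)): buffer="pbdwuiwu" (len 8), cursors c4@0 c1@5 c3@7 c2@8, authorship ...11.22
After op 5 (insert('w')): buffer="wpbdwuwiwwuw" (len 12), cursors c4@1 c1@7 c3@10 c2@12, authorship 4...111.2322
After op 6 (move_left): buffer="wpbdwuwiwwuw" (len 12), cursors c4@0 c1@6 c3@9 c2@11, authorship 4...111.2322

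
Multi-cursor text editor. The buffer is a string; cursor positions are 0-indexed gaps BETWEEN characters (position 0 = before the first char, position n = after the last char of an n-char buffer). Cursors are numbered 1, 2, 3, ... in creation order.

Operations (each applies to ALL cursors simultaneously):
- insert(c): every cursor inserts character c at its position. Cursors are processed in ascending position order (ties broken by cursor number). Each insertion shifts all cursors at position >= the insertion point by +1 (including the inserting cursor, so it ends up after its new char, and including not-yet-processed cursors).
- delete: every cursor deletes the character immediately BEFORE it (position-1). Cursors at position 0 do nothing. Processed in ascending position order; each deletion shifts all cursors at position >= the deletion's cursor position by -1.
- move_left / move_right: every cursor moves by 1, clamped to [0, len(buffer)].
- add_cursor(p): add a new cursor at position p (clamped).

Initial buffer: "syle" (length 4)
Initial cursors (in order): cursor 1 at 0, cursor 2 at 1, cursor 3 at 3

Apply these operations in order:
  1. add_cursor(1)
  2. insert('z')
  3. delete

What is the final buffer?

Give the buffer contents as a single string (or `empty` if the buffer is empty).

Answer: syle

Derivation:
After op 1 (add_cursor(1)): buffer="syle" (len 4), cursors c1@0 c2@1 c4@1 c3@3, authorship ....
After op 2 (insert('z')): buffer="zszzylze" (len 8), cursors c1@1 c2@4 c4@4 c3@7, authorship 1.24..3.
After op 3 (delete): buffer="syle" (len 4), cursors c1@0 c2@1 c4@1 c3@3, authorship ....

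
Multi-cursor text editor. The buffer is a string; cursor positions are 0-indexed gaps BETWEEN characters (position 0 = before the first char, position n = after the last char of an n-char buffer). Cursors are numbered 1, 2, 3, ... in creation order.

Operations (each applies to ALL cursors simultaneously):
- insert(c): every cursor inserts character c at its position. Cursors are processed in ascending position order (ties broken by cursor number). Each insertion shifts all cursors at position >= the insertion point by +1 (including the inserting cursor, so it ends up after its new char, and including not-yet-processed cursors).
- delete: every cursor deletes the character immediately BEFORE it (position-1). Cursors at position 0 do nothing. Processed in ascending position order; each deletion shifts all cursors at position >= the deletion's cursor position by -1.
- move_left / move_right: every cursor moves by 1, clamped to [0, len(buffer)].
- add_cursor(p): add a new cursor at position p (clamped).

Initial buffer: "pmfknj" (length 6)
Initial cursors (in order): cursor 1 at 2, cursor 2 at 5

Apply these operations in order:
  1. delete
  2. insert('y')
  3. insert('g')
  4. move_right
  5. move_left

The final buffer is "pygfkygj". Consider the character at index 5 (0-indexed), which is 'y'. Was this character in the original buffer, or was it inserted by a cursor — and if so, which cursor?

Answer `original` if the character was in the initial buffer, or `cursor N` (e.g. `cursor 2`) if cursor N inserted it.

After op 1 (delete): buffer="pfkj" (len 4), cursors c1@1 c2@3, authorship ....
After op 2 (insert('y')): buffer="pyfkyj" (len 6), cursors c1@2 c2@5, authorship .1..2.
After op 3 (insert('g')): buffer="pygfkygj" (len 8), cursors c1@3 c2@7, authorship .11..22.
After op 4 (move_right): buffer="pygfkygj" (len 8), cursors c1@4 c2@8, authorship .11..22.
After op 5 (move_left): buffer="pygfkygj" (len 8), cursors c1@3 c2@7, authorship .11..22.
Authorship (.=original, N=cursor N): . 1 1 . . 2 2 .
Index 5: author = 2

Answer: cursor 2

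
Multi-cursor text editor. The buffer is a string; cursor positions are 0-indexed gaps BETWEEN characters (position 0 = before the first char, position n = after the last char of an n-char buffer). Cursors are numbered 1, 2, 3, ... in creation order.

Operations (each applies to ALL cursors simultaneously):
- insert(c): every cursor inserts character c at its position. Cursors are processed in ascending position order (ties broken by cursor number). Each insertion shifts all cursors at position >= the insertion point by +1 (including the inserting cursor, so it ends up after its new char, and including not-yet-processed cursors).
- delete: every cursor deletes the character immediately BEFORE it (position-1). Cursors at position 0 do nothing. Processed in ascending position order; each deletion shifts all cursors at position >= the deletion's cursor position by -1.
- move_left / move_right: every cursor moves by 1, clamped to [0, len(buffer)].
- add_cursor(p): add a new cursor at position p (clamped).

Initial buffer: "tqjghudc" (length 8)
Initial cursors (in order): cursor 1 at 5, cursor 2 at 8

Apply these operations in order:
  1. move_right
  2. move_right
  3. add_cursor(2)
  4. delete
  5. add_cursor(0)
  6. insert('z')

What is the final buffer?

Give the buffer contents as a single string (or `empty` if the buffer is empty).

Answer: ztzjghuzz

Derivation:
After op 1 (move_right): buffer="tqjghudc" (len 8), cursors c1@6 c2@8, authorship ........
After op 2 (move_right): buffer="tqjghudc" (len 8), cursors c1@7 c2@8, authorship ........
After op 3 (add_cursor(2)): buffer="tqjghudc" (len 8), cursors c3@2 c1@7 c2@8, authorship ........
After op 4 (delete): buffer="tjghu" (len 5), cursors c3@1 c1@5 c2@5, authorship .....
After op 5 (add_cursor(0)): buffer="tjghu" (len 5), cursors c4@0 c3@1 c1@5 c2@5, authorship .....
After op 6 (insert('z')): buffer="ztzjghuzz" (len 9), cursors c4@1 c3@3 c1@9 c2@9, authorship 4.3....12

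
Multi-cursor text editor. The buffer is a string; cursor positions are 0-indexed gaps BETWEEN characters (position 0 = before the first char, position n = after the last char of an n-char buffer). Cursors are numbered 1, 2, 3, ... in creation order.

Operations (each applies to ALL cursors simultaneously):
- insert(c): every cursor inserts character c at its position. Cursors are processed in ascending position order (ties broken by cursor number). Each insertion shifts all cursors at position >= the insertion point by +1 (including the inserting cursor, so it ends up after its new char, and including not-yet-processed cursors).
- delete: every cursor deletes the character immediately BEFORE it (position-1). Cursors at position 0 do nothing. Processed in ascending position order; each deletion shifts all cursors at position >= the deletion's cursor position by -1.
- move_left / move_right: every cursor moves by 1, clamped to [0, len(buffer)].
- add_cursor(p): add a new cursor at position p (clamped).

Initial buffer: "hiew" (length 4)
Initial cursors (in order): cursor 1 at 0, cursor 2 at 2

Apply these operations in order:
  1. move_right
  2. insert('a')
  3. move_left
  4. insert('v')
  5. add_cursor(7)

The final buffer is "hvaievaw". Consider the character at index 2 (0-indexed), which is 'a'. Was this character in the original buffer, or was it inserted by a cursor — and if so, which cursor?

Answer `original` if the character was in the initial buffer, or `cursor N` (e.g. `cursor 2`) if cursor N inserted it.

Answer: cursor 1

Derivation:
After op 1 (move_right): buffer="hiew" (len 4), cursors c1@1 c2@3, authorship ....
After op 2 (insert('a')): buffer="haieaw" (len 6), cursors c1@2 c2@5, authorship .1..2.
After op 3 (move_left): buffer="haieaw" (len 6), cursors c1@1 c2@4, authorship .1..2.
After op 4 (insert('v')): buffer="hvaievaw" (len 8), cursors c1@2 c2@6, authorship .11..22.
After op 5 (add_cursor(7)): buffer="hvaievaw" (len 8), cursors c1@2 c2@6 c3@7, authorship .11..22.
Authorship (.=original, N=cursor N): . 1 1 . . 2 2 .
Index 2: author = 1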